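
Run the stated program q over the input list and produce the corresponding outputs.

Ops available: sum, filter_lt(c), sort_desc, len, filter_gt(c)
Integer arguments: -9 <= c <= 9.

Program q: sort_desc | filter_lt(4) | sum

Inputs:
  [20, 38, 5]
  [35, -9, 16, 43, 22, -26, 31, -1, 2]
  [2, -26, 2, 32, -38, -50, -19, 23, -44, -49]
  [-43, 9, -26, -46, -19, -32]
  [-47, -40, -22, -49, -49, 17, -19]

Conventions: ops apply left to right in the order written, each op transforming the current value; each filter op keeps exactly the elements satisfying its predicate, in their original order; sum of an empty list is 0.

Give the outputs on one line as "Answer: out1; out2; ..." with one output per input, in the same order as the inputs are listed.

0; -34; -222; -166; -226

Execution, op by op:
  [20, 38, 5] -> [38, 20, 5] -> [] -> 0
  [35, -9, 16, 43, 22, -26, 31, -1, 2] -> [43, 35, 31, 22, 16, 2, -1, -9, -26] -> [2, -1, -9, -26] -> -34
  [2, -26, 2, 32, -38, -50, -19, 23, -44, -49] -> [32, 23, 2, 2, -19, -26, -38, -44, -49, -50] -> [2, 2, -19, -26, -38, -44, -49, -50] -> -222
  [-43, 9, -26, -46, -19, -32] -> [9, -19, -26, -32, -43, -46] -> [-19, -26, -32, -43, -46] -> -166
  [-47, -40, -22, -49, -49, 17, -19] -> [17, -19, -22, -40, -47, -49, -49] -> [-19, -22, -40, -47, -49, -49] -> -226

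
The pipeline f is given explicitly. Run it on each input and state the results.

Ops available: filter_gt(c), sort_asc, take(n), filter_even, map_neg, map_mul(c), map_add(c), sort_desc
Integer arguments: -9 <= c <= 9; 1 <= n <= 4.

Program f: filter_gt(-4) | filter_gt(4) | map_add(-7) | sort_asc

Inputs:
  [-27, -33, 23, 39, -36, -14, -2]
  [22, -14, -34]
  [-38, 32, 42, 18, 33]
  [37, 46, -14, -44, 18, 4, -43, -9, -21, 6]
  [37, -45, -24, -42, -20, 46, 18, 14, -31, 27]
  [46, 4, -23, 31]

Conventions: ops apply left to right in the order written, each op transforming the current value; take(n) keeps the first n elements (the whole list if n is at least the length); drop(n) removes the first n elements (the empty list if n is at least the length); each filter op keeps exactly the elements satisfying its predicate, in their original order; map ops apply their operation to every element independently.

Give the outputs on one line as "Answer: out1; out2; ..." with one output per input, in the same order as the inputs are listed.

[16, 32]; [15]; [11, 25, 26, 35]; [-1, 11, 30, 39]; [7, 11, 20, 30, 39]; [24, 39]

Execution, op by op:
  [-27, -33, 23, 39, -36, -14, -2] -> [23, 39, -2] -> [23, 39] -> [16, 32] -> [16, 32]
  [22, -14, -34] -> [22] -> [22] -> [15] -> [15]
  [-38, 32, 42, 18, 33] -> [32, 42, 18, 33] -> [32, 42, 18, 33] -> [25, 35, 11, 26] -> [11, 25, 26, 35]
  [37, 46, -14, -44, 18, 4, -43, -9, -21, 6] -> [37, 46, 18, 4, 6] -> [37, 46, 18, 6] -> [30, 39, 11, -1] -> [-1, 11, 30, 39]
  [37, -45, -24, -42, -20, 46, 18, 14, -31, 27] -> [37, 46, 18, 14, 27] -> [37, 46, 18, 14, 27] -> [30, 39, 11, 7, 20] -> [7, 11, 20, 30, 39]
  [46, 4, -23, 31] -> [46, 4, 31] -> [46, 31] -> [39, 24] -> [24, 39]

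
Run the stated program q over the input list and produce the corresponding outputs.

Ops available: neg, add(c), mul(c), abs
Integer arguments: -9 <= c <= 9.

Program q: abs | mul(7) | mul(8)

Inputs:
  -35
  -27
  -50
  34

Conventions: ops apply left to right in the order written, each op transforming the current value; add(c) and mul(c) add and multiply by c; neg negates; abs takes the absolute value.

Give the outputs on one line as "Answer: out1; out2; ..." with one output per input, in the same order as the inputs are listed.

Execution, op by op:
  -35 -> 35 -> 245 -> 1960
  -27 -> 27 -> 189 -> 1512
  -50 -> 50 -> 350 -> 2800
  34 -> 34 -> 238 -> 1904

1960; 1512; 2800; 1904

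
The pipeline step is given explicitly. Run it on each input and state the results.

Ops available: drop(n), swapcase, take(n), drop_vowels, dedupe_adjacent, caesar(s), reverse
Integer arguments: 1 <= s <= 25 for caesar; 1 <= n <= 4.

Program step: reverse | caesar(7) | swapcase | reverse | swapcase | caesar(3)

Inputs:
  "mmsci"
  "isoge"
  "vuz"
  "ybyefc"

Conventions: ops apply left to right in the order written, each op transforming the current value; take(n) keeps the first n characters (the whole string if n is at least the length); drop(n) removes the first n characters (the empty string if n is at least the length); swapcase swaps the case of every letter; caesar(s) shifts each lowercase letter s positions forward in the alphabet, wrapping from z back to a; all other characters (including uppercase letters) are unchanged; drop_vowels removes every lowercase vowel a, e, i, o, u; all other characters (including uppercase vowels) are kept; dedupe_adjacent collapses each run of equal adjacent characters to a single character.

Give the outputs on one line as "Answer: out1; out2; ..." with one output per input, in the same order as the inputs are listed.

"wwcms"; "scyqo"; "fej"; "iliopm"

Execution, op by op:
  "mmsci" -> "icsmm" -> "pjztt" -> "PJZTT" -> "TTZJP" -> "ttzjp" -> "wwcms"
  "isoge" -> "egosi" -> "lnvzp" -> "LNVZP" -> "PZVNL" -> "pzvnl" -> "scyqo"
  "vuz" -> "zuv" -> "gbc" -> "GBC" -> "CBG" -> "cbg" -> "fej"
  "ybyefc" -> "cfeyby" -> "jmlfif" -> "JMLFIF" -> "FIFLMJ" -> "fiflmj" -> "iliopm"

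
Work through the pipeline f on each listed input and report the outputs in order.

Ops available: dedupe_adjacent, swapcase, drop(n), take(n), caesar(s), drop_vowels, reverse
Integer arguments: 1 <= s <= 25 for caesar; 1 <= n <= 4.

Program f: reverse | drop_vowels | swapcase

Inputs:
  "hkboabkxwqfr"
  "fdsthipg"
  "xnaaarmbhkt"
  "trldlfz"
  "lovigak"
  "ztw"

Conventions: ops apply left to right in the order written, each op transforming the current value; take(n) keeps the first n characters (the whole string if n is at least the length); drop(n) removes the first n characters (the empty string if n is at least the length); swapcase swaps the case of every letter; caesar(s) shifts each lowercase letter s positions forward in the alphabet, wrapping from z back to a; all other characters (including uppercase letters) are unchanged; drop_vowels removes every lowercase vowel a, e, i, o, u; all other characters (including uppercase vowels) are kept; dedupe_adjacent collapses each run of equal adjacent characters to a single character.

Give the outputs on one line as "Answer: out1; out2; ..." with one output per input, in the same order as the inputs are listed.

"RFQWXKBBKH"; "GPHTSDF"; "TKHBMRNX"; "ZFLDLRT"; "KGVL"; "WTZ"

Execution, op by op:
  "hkboabkxwqfr" -> "rfqwxkbaobkh" -> "rfqwxkbbkh" -> "RFQWXKBBKH"
  "fdsthipg" -> "gpihtsdf" -> "gphtsdf" -> "GPHTSDF"
  "xnaaarmbhkt" -> "tkhbmraaanx" -> "tkhbmrnx" -> "TKHBMRNX"
  "trldlfz" -> "zfldlrt" -> "zfldlrt" -> "ZFLDLRT"
  "lovigak" -> "kagivol" -> "kgvl" -> "KGVL"
  "ztw" -> "wtz" -> "wtz" -> "WTZ"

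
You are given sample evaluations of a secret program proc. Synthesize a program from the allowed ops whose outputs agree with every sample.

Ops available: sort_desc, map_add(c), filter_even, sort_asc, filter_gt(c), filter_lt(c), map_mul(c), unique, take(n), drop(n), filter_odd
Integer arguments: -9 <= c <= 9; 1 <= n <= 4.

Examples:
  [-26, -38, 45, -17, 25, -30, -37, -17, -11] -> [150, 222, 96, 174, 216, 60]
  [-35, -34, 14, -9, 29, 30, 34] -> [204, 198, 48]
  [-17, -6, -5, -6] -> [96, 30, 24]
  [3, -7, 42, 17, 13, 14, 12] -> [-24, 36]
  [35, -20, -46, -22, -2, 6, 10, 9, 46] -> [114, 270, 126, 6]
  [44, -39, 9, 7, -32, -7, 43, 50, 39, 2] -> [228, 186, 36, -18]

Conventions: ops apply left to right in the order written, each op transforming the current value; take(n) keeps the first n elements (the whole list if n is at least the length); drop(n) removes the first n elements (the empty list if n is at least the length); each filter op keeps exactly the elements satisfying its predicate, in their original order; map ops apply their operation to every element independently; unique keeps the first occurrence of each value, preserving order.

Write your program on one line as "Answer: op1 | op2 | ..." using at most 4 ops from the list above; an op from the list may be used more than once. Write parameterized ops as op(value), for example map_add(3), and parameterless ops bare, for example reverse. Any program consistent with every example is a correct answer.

filter_lt(6) | unique | map_mul(-6) | map_add(-6)

Check, running the answer program on each example:
  [-26, -38, 45, -17, 25, -30, -37, -17, -11] -> [-26, -38, -17, -30, -37, -17, -11] -> [-26, -38, -17, -30, -37, -11] -> [156, 228, 102, 180, 222, 66] -> [150, 222, 96, 174, 216, 60]
  [-35, -34, 14, -9, 29, 30, 34] -> [-35, -34, -9] -> [-35, -34, -9] -> [210, 204, 54] -> [204, 198, 48]
  [-17, -6, -5, -6] -> [-17, -6, -5, -6] -> [-17, -6, -5] -> [102, 36, 30] -> [96, 30, 24]
  [3, -7, 42, 17, 13, 14, 12] -> [3, -7] -> [3, -7] -> [-18, 42] -> [-24, 36]
  [35, -20, -46, -22, -2, 6, 10, 9, 46] -> [-20, -46, -22, -2] -> [-20, -46, -22, -2] -> [120, 276, 132, 12] -> [114, 270, 126, 6]
  [44, -39, 9, 7, -32, -7, 43, 50, 39, 2] -> [-39, -32, -7, 2] -> [-39, -32, -7, 2] -> [234, 192, 42, -12] -> [228, 186, 36, -18]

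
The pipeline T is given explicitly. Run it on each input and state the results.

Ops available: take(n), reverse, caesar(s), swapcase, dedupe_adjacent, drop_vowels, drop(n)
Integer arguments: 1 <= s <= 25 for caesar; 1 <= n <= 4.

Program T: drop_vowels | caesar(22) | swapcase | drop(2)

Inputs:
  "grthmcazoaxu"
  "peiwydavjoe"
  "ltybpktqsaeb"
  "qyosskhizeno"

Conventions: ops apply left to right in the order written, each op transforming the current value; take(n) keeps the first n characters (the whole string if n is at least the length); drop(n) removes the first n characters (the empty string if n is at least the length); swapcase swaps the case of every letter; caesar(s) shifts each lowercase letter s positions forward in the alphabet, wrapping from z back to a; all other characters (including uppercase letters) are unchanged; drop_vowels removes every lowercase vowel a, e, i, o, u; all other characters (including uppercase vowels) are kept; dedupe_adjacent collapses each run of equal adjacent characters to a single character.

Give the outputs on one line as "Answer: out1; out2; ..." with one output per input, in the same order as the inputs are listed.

"PDIYVT"; "UZRF"; "UXLGPMOX"; "OOGDVJ"

Execution, op by op:
  "grthmcazoaxu" -> "grthmczx" -> "cnpdiyvt" -> "CNPDIYVT" -> "PDIYVT"
  "peiwydavjoe" -> "pwydvj" -> "lsuzrf" -> "LSUZRF" -> "UZRF"
  "ltybpktqsaeb" -> "ltybpktqsb" -> "hpuxlgpmox" -> "HPUXLGPMOX" -> "UXLGPMOX"
  "qyosskhizeno" -> "qysskhzn" -> "muoogdvj" -> "MUOOGDVJ" -> "OOGDVJ"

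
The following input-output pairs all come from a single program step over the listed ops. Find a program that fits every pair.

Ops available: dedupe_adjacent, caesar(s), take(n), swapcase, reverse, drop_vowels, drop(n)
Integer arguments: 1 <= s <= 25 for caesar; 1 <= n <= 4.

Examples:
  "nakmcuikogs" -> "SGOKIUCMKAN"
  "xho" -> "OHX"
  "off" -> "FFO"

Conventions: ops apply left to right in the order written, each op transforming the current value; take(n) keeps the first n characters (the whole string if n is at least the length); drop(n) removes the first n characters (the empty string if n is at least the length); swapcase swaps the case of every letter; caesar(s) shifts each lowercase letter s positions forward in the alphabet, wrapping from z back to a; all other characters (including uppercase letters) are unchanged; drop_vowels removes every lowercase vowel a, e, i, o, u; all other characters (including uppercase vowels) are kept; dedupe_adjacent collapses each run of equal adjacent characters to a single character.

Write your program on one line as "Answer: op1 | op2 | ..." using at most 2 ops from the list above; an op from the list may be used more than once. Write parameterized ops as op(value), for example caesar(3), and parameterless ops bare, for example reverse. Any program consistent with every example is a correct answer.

reverse | swapcase

Check, running the answer program on each example:
  "nakmcuikogs" -> "sgokiucmkan" -> "SGOKIUCMKAN"
  "xho" -> "ohx" -> "OHX"
  "off" -> "ffo" -> "FFO"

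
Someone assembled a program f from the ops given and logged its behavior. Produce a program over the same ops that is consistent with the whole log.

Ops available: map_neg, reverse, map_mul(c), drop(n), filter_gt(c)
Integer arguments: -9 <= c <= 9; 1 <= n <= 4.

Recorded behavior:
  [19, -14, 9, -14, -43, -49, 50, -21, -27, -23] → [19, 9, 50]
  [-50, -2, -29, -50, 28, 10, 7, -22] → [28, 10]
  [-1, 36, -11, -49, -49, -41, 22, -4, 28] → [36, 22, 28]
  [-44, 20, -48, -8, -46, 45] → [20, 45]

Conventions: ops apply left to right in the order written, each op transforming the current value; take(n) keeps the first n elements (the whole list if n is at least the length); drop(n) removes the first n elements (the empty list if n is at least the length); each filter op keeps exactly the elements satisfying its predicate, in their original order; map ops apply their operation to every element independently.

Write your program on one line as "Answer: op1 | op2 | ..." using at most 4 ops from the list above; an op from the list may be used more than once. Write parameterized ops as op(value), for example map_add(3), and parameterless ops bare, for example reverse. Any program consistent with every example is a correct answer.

reverse | filter_gt(7) | reverse

Check, running the answer program on each example:
  [19, -14, 9, -14, -43, -49, 50, -21, -27, -23] -> [-23, -27, -21, 50, -49, -43, -14, 9, -14, 19] -> [50, 9, 19] -> [19, 9, 50]
  [-50, -2, -29, -50, 28, 10, 7, -22] -> [-22, 7, 10, 28, -50, -29, -2, -50] -> [10, 28] -> [28, 10]
  [-1, 36, -11, -49, -49, -41, 22, -4, 28] -> [28, -4, 22, -41, -49, -49, -11, 36, -1] -> [28, 22, 36] -> [36, 22, 28]
  [-44, 20, -48, -8, -46, 45] -> [45, -46, -8, -48, 20, -44] -> [45, 20] -> [20, 45]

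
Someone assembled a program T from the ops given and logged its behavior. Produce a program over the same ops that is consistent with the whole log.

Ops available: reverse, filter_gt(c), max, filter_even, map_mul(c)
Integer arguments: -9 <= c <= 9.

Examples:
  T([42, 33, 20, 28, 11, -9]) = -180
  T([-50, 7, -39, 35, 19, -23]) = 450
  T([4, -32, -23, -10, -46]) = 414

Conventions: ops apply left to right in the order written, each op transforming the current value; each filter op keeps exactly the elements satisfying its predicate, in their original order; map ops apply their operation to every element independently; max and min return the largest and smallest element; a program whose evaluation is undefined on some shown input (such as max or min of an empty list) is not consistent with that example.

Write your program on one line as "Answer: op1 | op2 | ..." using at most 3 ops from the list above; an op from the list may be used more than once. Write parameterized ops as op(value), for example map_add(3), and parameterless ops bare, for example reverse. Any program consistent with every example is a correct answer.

map_mul(-9) | filter_even | max

Check, running the answer program on each example:
  [42, 33, 20, 28, 11, -9] -> [-378, -297, -180, -252, -99, 81] -> [-378, -180, -252] -> -180
  [-50, 7, -39, 35, 19, -23] -> [450, -63, 351, -315, -171, 207] -> [450] -> 450
  [4, -32, -23, -10, -46] -> [-36, 288, 207, 90, 414] -> [-36, 288, 90, 414] -> 414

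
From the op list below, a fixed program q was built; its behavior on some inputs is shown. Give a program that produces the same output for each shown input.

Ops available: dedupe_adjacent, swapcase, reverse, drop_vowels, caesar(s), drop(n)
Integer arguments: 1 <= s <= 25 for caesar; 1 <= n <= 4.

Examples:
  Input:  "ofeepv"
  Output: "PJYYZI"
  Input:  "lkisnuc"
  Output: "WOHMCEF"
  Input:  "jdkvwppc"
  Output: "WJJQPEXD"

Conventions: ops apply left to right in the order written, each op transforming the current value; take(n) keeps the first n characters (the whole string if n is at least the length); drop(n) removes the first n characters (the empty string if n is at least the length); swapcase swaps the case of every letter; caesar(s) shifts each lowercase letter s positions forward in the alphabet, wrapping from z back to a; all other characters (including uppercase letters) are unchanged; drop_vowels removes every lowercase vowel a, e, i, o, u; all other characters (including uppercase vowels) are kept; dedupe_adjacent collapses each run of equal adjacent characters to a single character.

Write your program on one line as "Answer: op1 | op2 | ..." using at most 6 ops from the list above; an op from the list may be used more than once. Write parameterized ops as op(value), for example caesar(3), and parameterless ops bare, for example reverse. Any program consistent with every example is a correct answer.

caesar(7) | caesar(23) | reverse | caesar(16) | swapcase

Check, running the answer program on each example:
  "ofeepv" -> "vmllwc" -> "sjiitz" -> "ztiijs" -> "pjyyzi" -> "PJYYZI"
  "lkisnuc" -> "srpzubj" -> "pomwryg" -> "gyrwmop" -> "wohmcef" -> "WOHMCEF"
  "jdkvwppc" -> "qkrcdwwj" -> "nhozattg" -> "gttazohn" -> "wjjqpexd" -> "WJJQPEXD"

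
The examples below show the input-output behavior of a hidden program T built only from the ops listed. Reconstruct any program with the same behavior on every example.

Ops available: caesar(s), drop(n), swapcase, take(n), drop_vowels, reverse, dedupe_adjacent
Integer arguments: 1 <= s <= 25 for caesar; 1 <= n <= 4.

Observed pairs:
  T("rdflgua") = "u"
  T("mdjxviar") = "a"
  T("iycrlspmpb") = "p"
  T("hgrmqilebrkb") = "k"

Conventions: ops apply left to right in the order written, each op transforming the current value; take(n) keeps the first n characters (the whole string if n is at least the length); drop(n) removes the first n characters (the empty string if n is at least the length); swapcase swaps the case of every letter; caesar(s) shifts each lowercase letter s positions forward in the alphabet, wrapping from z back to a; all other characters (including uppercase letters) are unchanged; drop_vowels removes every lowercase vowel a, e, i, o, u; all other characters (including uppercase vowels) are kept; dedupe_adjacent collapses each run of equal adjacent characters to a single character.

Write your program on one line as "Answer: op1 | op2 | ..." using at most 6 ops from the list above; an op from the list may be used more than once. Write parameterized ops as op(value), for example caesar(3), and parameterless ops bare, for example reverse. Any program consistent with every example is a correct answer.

reverse | drop(1) | take(3) | take(2) | take(1)

Check, running the answer program on each example:
  "rdflgua" -> "auglfdr" -> "uglfdr" -> "ugl" -> "ug" -> "u"
  "mdjxviar" -> "raivxjdm" -> "aivxjdm" -> "aiv" -> "ai" -> "a"
  "iycrlspmpb" -> "bpmpslrcyi" -> "pmpslrcyi" -> "pmp" -> "pm" -> "p"
  "hgrmqilebrkb" -> "bkrbeliqmrgh" -> "krbeliqmrgh" -> "krb" -> "kr" -> "k"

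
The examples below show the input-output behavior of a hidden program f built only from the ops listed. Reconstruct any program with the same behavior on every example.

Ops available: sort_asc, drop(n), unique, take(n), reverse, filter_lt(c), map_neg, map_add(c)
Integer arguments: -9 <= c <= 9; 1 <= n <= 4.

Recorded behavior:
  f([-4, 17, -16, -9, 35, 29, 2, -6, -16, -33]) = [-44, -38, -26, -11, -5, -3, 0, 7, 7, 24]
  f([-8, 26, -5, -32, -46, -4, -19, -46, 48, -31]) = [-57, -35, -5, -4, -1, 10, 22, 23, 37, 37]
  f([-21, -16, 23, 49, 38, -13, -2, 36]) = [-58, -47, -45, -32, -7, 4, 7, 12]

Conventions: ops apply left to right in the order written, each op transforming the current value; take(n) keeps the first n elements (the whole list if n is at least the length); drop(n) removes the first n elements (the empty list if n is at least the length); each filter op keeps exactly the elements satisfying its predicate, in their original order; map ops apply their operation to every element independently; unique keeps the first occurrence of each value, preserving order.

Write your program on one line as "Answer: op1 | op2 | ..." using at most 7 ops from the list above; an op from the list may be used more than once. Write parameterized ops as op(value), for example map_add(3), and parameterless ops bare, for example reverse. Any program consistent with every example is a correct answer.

map_neg | map_add(-9) | map_neg | sort_asc | map_neg | reverse

Check, running the answer program on each example:
  [-4, 17, -16, -9, 35, 29, 2, -6, -16, -33] -> [4, -17, 16, 9, -35, -29, -2, 6, 16, 33] -> [-5, -26, 7, 0, -44, -38, -11, -3, 7, 24] -> [5, 26, -7, 0, 44, 38, 11, 3, -7, -24] -> [-24, -7, -7, 0, 3, 5, 11, 26, 38, 44] -> [24, 7, 7, 0, -3, -5, -11, -26, -38, -44] -> [-44, -38, -26, -11, -5, -3, 0, 7, 7, 24]
  [-8, 26, -5, -32, -46, -4, -19, -46, 48, -31] -> [8, -26, 5, 32, 46, 4, 19, 46, -48, 31] -> [-1, -35, -4, 23, 37, -5, 10, 37, -57, 22] -> [1, 35, 4, -23, -37, 5, -10, -37, 57, -22] -> [-37, -37, -23, -22, -10, 1, 4, 5, 35, 57] -> [37, 37, 23, 22, 10, -1, -4, -5, -35, -57] -> [-57, -35, -5, -4, -1, 10, 22, 23, 37, 37]
  [-21, -16, 23, 49, 38, -13, -2, 36] -> [21, 16, -23, -49, -38, 13, 2, -36] -> [12, 7, -32, -58, -47, 4, -7, -45] -> [-12, -7, 32, 58, 47, -4, 7, 45] -> [-12, -7, -4, 7, 32, 45, 47, 58] -> [12, 7, 4, -7, -32, -45, -47, -58] -> [-58, -47, -45, -32, -7, 4, 7, 12]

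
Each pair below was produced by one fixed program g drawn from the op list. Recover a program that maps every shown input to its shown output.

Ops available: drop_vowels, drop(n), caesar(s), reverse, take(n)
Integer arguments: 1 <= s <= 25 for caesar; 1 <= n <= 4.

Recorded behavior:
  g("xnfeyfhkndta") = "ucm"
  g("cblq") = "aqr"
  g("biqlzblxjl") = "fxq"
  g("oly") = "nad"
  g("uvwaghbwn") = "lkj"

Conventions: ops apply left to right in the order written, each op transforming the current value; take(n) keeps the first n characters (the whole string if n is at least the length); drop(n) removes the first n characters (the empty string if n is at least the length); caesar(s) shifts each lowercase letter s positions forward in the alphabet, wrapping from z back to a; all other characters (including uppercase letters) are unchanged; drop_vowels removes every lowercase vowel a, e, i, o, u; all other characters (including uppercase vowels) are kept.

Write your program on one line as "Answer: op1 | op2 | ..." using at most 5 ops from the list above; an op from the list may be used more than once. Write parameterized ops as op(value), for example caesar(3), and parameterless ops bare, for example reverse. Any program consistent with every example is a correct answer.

take(3) | caesar(20) | reverse | caesar(21)

Check, running the answer program on each example:
  "xnfeyfhkndta" -> "xnf" -> "rhz" -> "zhr" -> "ucm"
  "cblq" -> "cbl" -> "wvf" -> "fvw" -> "aqr"
  "biqlzblxjl" -> "biq" -> "vck" -> "kcv" -> "fxq"
  "oly" -> "oly" -> "ifs" -> "sfi" -> "nad"
  "uvwaghbwn" -> "uvw" -> "opq" -> "qpo" -> "lkj"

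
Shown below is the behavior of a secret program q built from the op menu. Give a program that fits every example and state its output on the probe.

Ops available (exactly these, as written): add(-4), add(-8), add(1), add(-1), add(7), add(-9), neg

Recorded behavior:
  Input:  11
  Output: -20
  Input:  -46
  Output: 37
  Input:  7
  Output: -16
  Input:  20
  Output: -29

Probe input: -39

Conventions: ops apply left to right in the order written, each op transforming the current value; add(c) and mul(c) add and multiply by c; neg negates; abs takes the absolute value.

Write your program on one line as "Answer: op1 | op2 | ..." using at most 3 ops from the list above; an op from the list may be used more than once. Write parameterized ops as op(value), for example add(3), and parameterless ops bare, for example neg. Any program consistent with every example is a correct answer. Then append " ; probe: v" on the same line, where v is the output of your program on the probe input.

neg | add(-1) | add(-8) ; probe: 30

Check, running the answer program on each example:
  11 -> -11 -> -12 -> -20
  -46 -> 46 -> 45 -> 37
  7 -> -7 -> -8 -> -16
  20 -> -20 -> -21 -> -29
  probe: -39 -> 39 -> 38 -> 30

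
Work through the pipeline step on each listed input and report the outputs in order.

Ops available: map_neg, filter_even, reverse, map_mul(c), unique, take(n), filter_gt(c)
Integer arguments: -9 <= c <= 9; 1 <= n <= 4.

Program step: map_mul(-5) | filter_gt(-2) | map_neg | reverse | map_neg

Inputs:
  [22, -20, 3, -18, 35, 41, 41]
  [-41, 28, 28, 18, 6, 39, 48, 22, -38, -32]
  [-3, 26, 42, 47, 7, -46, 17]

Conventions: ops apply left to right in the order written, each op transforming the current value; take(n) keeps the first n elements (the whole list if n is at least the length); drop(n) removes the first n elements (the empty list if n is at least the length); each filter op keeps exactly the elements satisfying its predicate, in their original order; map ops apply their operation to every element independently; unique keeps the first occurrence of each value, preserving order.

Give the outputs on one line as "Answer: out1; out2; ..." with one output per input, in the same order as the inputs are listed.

Execution, op by op:
  [22, -20, 3, -18, 35, 41, 41] -> [-110, 100, -15, 90, -175, -205, -205] -> [100, 90] -> [-100, -90] -> [-90, -100] -> [90, 100]
  [-41, 28, 28, 18, 6, 39, 48, 22, -38, -32] -> [205, -140, -140, -90, -30, -195, -240, -110, 190, 160] -> [205, 190, 160] -> [-205, -190, -160] -> [-160, -190, -205] -> [160, 190, 205]
  [-3, 26, 42, 47, 7, -46, 17] -> [15, -130, -210, -235, -35, 230, -85] -> [15, 230] -> [-15, -230] -> [-230, -15] -> [230, 15]

[90, 100]; [160, 190, 205]; [230, 15]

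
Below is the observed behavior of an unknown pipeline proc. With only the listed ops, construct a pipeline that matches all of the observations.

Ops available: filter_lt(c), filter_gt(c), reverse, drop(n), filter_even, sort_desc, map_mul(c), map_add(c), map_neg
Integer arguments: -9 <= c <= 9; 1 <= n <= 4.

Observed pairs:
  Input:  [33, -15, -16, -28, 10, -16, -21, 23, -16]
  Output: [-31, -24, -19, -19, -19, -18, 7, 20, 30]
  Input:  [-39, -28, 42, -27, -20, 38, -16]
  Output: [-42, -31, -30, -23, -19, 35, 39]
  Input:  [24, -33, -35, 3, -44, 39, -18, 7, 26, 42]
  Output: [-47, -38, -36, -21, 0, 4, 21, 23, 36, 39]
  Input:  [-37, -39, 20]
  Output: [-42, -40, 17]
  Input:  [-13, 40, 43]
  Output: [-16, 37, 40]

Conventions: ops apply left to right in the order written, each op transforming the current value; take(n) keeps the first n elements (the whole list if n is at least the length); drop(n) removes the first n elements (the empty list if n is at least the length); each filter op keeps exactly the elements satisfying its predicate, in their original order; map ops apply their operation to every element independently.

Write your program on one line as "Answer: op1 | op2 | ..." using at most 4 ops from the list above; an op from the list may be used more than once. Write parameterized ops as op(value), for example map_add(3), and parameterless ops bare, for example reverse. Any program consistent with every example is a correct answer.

map_add(6) | sort_desc | reverse | map_add(-9)

Check, running the answer program on each example:
  [33, -15, -16, -28, 10, -16, -21, 23, -16] -> [39, -9, -10, -22, 16, -10, -15, 29, -10] -> [39, 29, 16, -9, -10, -10, -10, -15, -22] -> [-22, -15, -10, -10, -10, -9, 16, 29, 39] -> [-31, -24, -19, -19, -19, -18, 7, 20, 30]
  [-39, -28, 42, -27, -20, 38, -16] -> [-33, -22, 48, -21, -14, 44, -10] -> [48, 44, -10, -14, -21, -22, -33] -> [-33, -22, -21, -14, -10, 44, 48] -> [-42, -31, -30, -23, -19, 35, 39]
  [24, -33, -35, 3, -44, 39, -18, 7, 26, 42] -> [30, -27, -29, 9, -38, 45, -12, 13, 32, 48] -> [48, 45, 32, 30, 13, 9, -12, -27, -29, -38] -> [-38, -29, -27, -12, 9, 13, 30, 32, 45, 48] -> [-47, -38, -36, -21, 0, 4, 21, 23, 36, 39]
  [-37, -39, 20] -> [-31, -33, 26] -> [26, -31, -33] -> [-33, -31, 26] -> [-42, -40, 17]
  [-13, 40, 43] -> [-7, 46, 49] -> [49, 46, -7] -> [-7, 46, 49] -> [-16, 37, 40]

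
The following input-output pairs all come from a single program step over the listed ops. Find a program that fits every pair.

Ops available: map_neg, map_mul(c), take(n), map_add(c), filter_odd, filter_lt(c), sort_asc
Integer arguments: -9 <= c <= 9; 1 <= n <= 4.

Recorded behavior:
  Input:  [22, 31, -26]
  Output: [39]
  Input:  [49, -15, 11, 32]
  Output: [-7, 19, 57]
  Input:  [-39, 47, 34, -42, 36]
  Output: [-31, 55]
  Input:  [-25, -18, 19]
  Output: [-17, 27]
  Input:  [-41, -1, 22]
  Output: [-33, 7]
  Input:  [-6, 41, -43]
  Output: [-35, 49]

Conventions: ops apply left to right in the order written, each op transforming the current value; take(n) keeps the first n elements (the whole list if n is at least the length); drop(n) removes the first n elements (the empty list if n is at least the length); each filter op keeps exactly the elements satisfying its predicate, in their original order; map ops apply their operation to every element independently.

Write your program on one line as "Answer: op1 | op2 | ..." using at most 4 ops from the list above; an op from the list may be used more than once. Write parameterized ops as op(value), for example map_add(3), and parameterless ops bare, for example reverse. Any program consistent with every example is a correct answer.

sort_asc | filter_odd | map_add(8)

Check, running the answer program on each example:
  [22, 31, -26] -> [-26, 22, 31] -> [31] -> [39]
  [49, -15, 11, 32] -> [-15, 11, 32, 49] -> [-15, 11, 49] -> [-7, 19, 57]
  [-39, 47, 34, -42, 36] -> [-42, -39, 34, 36, 47] -> [-39, 47] -> [-31, 55]
  [-25, -18, 19] -> [-25, -18, 19] -> [-25, 19] -> [-17, 27]
  [-41, -1, 22] -> [-41, -1, 22] -> [-41, -1] -> [-33, 7]
  [-6, 41, -43] -> [-43, -6, 41] -> [-43, 41] -> [-35, 49]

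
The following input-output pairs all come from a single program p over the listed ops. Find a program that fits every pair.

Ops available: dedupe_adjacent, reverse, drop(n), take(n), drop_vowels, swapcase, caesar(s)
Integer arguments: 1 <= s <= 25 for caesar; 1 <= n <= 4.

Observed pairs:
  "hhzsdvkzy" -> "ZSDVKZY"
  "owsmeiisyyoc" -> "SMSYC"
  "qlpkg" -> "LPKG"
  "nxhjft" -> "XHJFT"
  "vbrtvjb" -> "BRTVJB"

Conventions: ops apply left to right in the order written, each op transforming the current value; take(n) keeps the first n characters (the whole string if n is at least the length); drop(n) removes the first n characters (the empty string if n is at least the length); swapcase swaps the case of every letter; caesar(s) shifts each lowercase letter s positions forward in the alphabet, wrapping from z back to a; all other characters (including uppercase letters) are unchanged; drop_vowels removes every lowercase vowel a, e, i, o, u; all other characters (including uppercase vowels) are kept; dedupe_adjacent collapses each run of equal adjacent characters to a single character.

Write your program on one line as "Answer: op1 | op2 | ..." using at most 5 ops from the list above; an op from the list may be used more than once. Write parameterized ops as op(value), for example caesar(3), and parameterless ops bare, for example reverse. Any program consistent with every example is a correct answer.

dedupe_adjacent | drop_vowels | swapcase | drop(1)

Check, running the answer program on each example:
  "hhzsdvkzy" -> "hzsdvkzy" -> "hzsdvkzy" -> "HZSDVKZY" -> "ZSDVKZY"
  "owsmeiisyyoc" -> "owsmeisyoc" -> "wsmsyc" -> "WSMSYC" -> "SMSYC"
  "qlpkg" -> "qlpkg" -> "qlpkg" -> "QLPKG" -> "LPKG"
  "nxhjft" -> "nxhjft" -> "nxhjft" -> "NXHJFT" -> "XHJFT"
  "vbrtvjb" -> "vbrtvjb" -> "vbrtvjb" -> "VBRTVJB" -> "BRTVJB"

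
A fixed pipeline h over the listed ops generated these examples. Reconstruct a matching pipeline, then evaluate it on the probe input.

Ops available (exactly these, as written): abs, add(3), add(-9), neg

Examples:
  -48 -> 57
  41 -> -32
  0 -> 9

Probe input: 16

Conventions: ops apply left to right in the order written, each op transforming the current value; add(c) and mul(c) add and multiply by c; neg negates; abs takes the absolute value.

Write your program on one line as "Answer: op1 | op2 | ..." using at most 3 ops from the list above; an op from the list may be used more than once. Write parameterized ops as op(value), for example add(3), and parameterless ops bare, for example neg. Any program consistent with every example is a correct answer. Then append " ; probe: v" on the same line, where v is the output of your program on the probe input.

add(-9) | neg ; probe: -7

Check, running the answer program on each example:
  -48 -> -57 -> 57
  41 -> 32 -> -32
  0 -> -9 -> 9
  probe: 16 -> 7 -> -7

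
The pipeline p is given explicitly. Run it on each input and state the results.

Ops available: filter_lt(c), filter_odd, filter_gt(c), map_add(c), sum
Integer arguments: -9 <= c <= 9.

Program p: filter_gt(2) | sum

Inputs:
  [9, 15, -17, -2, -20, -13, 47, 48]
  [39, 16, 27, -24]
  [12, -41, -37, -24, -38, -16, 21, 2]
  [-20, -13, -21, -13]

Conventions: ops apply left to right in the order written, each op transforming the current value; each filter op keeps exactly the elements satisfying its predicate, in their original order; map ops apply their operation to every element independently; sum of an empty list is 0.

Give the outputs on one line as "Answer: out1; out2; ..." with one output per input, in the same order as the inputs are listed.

119; 82; 33; 0

Execution, op by op:
  [9, 15, -17, -2, -20, -13, 47, 48] -> [9, 15, 47, 48] -> 119
  [39, 16, 27, -24] -> [39, 16, 27] -> 82
  [12, -41, -37, -24, -38, -16, 21, 2] -> [12, 21] -> 33
  [-20, -13, -21, -13] -> [] -> 0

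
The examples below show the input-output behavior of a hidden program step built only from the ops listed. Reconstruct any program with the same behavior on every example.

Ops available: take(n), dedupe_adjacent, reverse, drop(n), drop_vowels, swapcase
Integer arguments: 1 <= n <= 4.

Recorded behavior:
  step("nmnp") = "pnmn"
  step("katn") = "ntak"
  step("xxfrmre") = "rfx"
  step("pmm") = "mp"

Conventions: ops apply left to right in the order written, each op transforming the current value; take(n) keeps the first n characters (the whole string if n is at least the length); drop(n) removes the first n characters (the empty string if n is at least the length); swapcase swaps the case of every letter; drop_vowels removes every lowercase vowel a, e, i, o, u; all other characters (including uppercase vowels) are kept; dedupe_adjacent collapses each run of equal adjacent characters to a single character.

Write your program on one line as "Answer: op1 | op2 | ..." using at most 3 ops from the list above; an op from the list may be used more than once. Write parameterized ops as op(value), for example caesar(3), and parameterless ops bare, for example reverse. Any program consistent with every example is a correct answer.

take(4) | reverse | dedupe_adjacent

Check, running the answer program on each example:
  "nmnp" -> "nmnp" -> "pnmn" -> "pnmn"
  "katn" -> "katn" -> "ntak" -> "ntak"
  "xxfrmre" -> "xxfr" -> "rfxx" -> "rfx"
  "pmm" -> "pmm" -> "mmp" -> "mp"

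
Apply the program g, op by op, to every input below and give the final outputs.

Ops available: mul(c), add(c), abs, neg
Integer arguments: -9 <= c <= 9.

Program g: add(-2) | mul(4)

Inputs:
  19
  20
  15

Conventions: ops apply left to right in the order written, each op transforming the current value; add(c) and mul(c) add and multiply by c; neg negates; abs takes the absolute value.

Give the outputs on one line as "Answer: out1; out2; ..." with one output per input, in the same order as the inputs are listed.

68; 72; 52

Execution, op by op:
  19 -> 17 -> 68
  20 -> 18 -> 72
  15 -> 13 -> 52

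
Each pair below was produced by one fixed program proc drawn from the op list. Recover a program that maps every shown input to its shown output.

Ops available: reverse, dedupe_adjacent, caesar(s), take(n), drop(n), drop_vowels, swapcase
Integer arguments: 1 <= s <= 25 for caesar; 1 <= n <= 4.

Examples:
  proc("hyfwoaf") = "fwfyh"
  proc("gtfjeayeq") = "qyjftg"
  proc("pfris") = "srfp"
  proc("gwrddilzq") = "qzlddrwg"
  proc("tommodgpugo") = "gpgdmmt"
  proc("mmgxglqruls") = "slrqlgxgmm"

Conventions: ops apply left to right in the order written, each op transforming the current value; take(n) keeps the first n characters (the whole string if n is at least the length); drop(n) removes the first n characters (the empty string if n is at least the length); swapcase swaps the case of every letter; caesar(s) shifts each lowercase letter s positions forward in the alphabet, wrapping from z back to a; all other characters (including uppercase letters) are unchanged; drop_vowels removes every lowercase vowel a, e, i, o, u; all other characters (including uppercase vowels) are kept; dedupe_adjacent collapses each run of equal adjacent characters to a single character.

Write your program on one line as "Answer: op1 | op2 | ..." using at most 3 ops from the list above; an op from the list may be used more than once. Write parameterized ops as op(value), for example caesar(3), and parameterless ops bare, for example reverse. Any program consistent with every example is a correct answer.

reverse | drop_vowels

Check, running the answer program on each example:
  "hyfwoaf" -> "faowfyh" -> "fwfyh"
  "gtfjeayeq" -> "qeyaejftg" -> "qyjftg"
  "pfris" -> "sirfp" -> "srfp"
  "gwrddilzq" -> "qzliddrwg" -> "qzlddrwg"
  "tommodgpugo" -> "ogupgdommot" -> "gpgdmmt"
  "mmgxglqruls" -> "slurqlgxgmm" -> "slrqlgxgmm"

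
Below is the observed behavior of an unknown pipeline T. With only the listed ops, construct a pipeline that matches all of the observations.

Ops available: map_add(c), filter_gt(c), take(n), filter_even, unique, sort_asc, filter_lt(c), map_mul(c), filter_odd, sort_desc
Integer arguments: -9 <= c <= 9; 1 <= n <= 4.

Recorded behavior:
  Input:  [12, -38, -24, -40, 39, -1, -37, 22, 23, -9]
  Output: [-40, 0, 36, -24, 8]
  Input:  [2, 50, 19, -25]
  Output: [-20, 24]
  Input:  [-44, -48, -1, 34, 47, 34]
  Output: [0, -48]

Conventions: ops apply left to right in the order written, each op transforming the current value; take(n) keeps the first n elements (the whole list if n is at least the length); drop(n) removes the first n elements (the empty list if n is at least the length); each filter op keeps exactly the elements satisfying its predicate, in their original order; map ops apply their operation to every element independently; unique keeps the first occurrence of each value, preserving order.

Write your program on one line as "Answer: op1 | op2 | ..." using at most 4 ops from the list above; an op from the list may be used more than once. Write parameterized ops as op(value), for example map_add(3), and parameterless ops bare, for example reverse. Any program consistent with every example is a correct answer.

unique | map_mul(-1) | map_add(-1) | filter_even

Check, running the answer program on each example:
  [12, -38, -24, -40, 39, -1, -37, 22, 23, -9] -> [12, -38, -24, -40, 39, -1, -37, 22, 23, -9] -> [-12, 38, 24, 40, -39, 1, 37, -22, -23, 9] -> [-13, 37, 23, 39, -40, 0, 36, -23, -24, 8] -> [-40, 0, 36, -24, 8]
  [2, 50, 19, -25] -> [2, 50, 19, -25] -> [-2, -50, -19, 25] -> [-3, -51, -20, 24] -> [-20, 24]
  [-44, -48, -1, 34, 47, 34] -> [-44, -48, -1, 34, 47] -> [44, 48, 1, -34, -47] -> [43, 47, 0, -35, -48] -> [0, -48]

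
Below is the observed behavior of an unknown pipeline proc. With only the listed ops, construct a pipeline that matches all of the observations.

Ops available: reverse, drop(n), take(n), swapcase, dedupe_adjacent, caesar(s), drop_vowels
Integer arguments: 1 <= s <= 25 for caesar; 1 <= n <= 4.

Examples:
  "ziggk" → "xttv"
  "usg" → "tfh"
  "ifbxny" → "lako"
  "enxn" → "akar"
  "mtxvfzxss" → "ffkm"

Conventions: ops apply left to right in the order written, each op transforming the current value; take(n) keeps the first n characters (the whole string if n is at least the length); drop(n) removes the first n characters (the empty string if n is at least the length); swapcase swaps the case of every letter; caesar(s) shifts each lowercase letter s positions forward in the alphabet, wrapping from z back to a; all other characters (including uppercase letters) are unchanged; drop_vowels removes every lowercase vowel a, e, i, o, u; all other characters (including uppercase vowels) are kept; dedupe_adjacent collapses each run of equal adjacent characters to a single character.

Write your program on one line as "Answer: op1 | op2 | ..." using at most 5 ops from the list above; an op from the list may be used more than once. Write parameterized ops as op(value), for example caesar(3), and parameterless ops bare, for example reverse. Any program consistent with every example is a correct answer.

reverse | caesar(19) | caesar(20) | take(4)

Check, running the answer program on each example:
  "ziggk" -> "kggiz" -> "dzzbs" -> "xttvm" -> "xttv"
  "usg" -> "gsu" -> "zln" -> "tfh" -> "tfh"
  "ifbxny" -> "ynxbfi" -> "rgquyb" -> "lakosv" -> "lako"
  "enxn" -> "nxne" -> "gqgx" -> "akar" -> "akar"
  "mtxvfzxss" -> "ssxzfvxtm" -> "llqsyoqmf" -> "ffkmsikgz" -> "ffkm"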